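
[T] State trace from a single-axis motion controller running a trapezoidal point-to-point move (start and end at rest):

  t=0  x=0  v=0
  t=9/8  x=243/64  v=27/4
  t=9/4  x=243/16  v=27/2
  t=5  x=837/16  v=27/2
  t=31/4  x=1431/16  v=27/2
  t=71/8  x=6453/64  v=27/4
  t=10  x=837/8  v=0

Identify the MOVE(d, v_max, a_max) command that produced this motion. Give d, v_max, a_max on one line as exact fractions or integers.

final state: t=10, x=837/8, v=0 → d = 837/8
a_max = (27/4−0)/(9/8−0) = 6
max v = 27/2 over t∈[9/4,31/4] → v_max = 27/2
check: 27/2·(9/4+11/2) = 837/8 ✓

d=837/8 v_max=27/2 a_max=6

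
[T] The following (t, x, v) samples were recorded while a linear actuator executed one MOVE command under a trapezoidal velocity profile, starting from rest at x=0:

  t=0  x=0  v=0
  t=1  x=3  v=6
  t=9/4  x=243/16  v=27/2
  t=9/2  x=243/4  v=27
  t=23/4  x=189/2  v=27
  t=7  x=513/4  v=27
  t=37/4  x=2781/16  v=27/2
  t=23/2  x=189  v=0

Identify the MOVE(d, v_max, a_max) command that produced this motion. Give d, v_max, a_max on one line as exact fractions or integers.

d=189 v_max=27 a_max=6

final state: t=23/2, x=189, v=0 → d = 189
a_max = (6−0)/(1−0) = 6
max v = 27 over t∈[9/2,7] → v_max = 27
check: 27·(9/2+5/2) = 189 ✓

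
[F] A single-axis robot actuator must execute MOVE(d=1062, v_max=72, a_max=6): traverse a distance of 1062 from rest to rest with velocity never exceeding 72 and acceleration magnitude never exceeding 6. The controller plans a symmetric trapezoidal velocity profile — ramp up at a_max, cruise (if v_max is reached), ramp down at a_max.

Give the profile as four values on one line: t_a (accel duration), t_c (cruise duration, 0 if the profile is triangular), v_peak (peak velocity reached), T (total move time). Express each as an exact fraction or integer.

t_a=12 t_c=11/4 v_peak=72 T=107/4

vₘ²/aₘ = 72²/6 = 864
1062 ≥ 864 → trapezoidal
t_a = 72/6 = 12; v_peak = 72
d_cruise = 1062 − 864 = 198; t_c = 198/72 = 11/4
T = 2·12 + 11/4 = 107/4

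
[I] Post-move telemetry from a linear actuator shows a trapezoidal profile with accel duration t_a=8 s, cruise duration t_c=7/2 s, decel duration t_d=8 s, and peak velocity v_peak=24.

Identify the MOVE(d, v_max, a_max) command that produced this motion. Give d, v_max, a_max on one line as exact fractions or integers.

a_max = 24/8 = 3
d_a = ½·24·8 = 96; d_c = 24·7/2 = 84
d = 2·96 + 84 = 276
t_c = 7/2 > 0 so v_max = 24

d=276 v_max=24 a_max=3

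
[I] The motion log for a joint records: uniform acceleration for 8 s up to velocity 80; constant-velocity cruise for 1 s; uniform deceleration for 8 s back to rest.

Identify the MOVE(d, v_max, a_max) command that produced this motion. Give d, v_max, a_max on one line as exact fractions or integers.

a_max = 80/8 = 10
d_a = ½·80·8 = 320; d_c = 80·1 = 80
d = 2·320 + 80 = 720
t_c = 1 > 0 → v_max = v_peak = 80

d=720 v_max=80 a_max=10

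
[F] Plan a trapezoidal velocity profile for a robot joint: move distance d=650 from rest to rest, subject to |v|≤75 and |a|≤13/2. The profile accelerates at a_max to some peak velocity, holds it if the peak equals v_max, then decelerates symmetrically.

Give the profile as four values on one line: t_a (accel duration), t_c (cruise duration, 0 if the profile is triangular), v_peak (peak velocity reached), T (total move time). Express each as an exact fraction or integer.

(v_max)²/a_max = 75²/(13/2) = 11250/13
650 < 11250/13 so t_c = 0
v_peak = √(650·13/2) = √4225 = 65
t_a = 65/(13/2) = 10; t_c = 0
T = 2·10 = 20

t_a=10 t_c=0 v_peak=65 T=20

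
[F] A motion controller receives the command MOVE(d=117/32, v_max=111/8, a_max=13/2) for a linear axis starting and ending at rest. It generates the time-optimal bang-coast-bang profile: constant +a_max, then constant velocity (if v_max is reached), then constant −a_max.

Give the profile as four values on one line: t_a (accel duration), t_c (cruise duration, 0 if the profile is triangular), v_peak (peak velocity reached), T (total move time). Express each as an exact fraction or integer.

(v_max)²/a_max = (111/8)²/(13/2) = 12321/416
117/32 < 12321/416 so t_c = 0
v_peak = √(117/32·13/2) = √(1521/64) = 39/8
t_a = (39/8)/(13/2) = 3/4; t_c = 0
T = 2·3/4 = 3/2

t_a=3/4 t_c=0 v_peak=39/8 T=3/2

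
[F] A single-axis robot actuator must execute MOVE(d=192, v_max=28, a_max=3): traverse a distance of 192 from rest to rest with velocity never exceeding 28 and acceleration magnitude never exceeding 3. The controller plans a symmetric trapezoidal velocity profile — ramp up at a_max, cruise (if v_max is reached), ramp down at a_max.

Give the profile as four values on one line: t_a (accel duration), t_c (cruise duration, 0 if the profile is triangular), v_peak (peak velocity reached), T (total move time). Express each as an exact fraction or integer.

t_a=8 t_c=0 v_peak=24 T=16

v_max²/a_max = 28²/3 = 784/3
192 < 784/3 ⇒ no cruise
v_peak = √(192·3) = √576 = 24
t_a = 24/3 = 8; t_c = 0
T = 2·8 = 16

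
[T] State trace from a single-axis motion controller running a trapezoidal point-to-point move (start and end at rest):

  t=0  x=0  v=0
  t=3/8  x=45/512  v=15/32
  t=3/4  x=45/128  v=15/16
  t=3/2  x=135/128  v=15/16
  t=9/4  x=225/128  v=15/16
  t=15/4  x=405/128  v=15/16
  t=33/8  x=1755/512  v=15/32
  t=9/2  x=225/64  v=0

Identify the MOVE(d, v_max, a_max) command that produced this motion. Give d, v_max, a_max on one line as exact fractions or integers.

d=225/64 v_max=15/16 a_max=5/4

final state: t=9/2, x=225/64, v=0 → d = 225/64
a_max = (15/32−0)/(3/8−0) = 5/4
max v = 15/16 over t∈[3/4,15/4] → v_max = 15/16
check: 15/16·(3/4+3) = 225/64 ✓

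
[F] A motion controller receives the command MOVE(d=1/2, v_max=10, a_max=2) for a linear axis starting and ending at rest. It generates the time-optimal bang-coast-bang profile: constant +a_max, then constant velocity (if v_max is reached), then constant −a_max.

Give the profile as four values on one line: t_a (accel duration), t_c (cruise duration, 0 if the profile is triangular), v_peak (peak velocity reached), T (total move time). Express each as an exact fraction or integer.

t_a=1/2 t_c=0 v_peak=1 T=1

vₘ²/aₘ = 10²/2 = 50
1/2 < 50 ⇒ no cruise
v_peak = √(1/2·2) = √1 = 1
t_a = 1/2; t_c = 0
T = 2·1/2 = 1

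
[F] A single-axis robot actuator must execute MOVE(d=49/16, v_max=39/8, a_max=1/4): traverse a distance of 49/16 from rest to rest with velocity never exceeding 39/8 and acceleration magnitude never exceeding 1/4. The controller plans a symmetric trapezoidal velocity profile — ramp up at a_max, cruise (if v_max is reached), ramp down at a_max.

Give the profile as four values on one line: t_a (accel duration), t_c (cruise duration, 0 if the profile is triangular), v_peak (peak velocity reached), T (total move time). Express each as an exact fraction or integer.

t_a=7/2 t_c=0 v_peak=7/8 T=7

(v_max)²/a_max = (39/8)²/(1/4) = 1521/16
49/16 < 1521/16 → triangular
v_peak = √(49/16·1/4) = √(49/64) = 7/8
t_a = (7/8)/(1/4) = 7/2; t_c = 0
T = 2·7/2 = 7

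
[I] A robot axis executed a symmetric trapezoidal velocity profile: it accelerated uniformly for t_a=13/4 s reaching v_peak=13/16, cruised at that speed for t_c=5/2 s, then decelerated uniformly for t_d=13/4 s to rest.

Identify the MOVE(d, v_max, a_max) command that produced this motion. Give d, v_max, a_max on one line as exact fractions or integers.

a_max = (13/16)/(13/4) = 1/4
d_a = ½·13/16·13/4 = 169/128; d_c = 13/16·5/2 = 65/32
d = 2·169/128 + 65/32 = 299/64
t_c = 5/2 > 0 so v_max = 13/16

d=299/64 v_max=13/16 a_max=1/4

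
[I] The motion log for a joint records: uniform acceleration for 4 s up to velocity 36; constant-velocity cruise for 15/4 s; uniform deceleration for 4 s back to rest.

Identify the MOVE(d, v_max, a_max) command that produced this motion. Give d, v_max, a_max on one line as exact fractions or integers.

a_max = 36/4 = 9
d_a = ½·36·4 = 72; d_c = 36·15/4 = 135
d = 2·72 + 135 = 279
t_c = 15/4 > 0 → v_max = v_peak = 36

d=279 v_max=36 a_max=9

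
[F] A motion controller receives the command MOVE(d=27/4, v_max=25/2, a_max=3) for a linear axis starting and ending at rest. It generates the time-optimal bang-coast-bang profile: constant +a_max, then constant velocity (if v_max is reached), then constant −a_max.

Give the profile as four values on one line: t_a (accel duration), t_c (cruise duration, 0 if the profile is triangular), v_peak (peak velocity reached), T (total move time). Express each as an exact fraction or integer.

t_a=3/2 t_c=0 v_peak=9/2 T=3

(v_max)²/a_max = (25/2)²/3 = 625/12
27/4 < 625/12 → triangular
v_peak = √(27/4·3) = √(81/4) = 9/2
t_a = (9/2)/3 = 3/2; t_c = 0
T = 2·3/2 = 3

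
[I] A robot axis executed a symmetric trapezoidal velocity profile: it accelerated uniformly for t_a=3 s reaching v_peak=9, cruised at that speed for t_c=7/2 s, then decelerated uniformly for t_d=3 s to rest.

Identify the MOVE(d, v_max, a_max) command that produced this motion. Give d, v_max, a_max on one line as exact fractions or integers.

d=117/2 v_max=9 a_max=3

a_max = 9/3 = 3
d_a = ½·9·3 = 27/2; d_c = 9·7/2 = 63/2
d = 2·27/2 + 63/2 = 117/2
t_c = 7/2 > 0 ⇒ limit active, v_max = 9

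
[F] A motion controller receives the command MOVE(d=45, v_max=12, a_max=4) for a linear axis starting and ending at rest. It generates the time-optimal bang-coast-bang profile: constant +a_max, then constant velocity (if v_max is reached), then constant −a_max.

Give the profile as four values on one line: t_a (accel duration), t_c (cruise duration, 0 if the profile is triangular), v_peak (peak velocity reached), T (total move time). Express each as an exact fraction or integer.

t_a=3 t_c=3/4 v_peak=12 T=27/4

v_max²/a_max = 12²/4 = 36
45 ≥ 36 ⇒ cruise phase
t_a = 12/4 = 3; v_peak = 12
d_cruise = 45 − 36 = 9; t_c = 9/12 = 3/4
T = 2·3 + 3/4 = 27/4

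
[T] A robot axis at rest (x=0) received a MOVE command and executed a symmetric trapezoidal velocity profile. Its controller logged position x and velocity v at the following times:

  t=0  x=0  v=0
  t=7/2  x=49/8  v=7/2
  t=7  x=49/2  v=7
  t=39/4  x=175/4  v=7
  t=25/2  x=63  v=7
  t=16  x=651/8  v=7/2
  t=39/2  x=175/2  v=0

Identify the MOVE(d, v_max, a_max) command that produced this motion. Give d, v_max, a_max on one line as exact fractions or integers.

d=175/2 v_max=7 a_max=1

final state: t=39/2, x=175/2, v=0 → d = 175/2
a_max = (7/2−0)/(7/2−0) = 1
max v = 7 over t∈[7,25/2] → v_max = 7
check: 7·(7+11/2) = 175/2 ✓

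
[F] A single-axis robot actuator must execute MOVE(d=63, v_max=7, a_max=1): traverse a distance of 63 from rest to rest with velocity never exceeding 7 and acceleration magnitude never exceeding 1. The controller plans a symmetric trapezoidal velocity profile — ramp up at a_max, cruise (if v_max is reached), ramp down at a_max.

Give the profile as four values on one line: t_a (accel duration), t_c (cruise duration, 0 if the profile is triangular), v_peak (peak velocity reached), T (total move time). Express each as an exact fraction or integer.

(v_max)²/a_max = 7²/1 = 49
63 ≥ 49 ⇒ cruise phase
t_a = 7/1 = 7; v_peak = 7
d_cruise = 63 − 49 = 14; t_c = 14/7 = 2
T = 2·7 + 2 = 16

t_a=7 t_c=2 v_peak=7 T=16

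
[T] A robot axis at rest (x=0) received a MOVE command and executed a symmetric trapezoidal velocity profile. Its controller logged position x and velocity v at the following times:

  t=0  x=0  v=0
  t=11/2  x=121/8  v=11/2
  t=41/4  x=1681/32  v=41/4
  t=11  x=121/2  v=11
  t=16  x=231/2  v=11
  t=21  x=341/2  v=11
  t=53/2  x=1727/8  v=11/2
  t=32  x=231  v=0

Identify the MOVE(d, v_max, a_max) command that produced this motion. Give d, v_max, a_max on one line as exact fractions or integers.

final state: t=32, x=231, v=0 → d = 231
a_max = (11/2−0)/(11/2−0) = 1
max v = 11 over t∈[11,21] → v_max = 11
check: 11·(11+10) = 231 ✓

d=231 v_max=11 a_max=1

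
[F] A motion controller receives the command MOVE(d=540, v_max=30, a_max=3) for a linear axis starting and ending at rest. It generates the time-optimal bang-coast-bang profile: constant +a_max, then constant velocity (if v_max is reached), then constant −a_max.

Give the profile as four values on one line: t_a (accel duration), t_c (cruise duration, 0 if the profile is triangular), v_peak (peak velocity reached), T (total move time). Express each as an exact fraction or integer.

t_a=10 t_c=8 v_peak=30 T=28

v_max²/a_max = 30²/3 = 300
540 ≥ 300 → trapezoidal
t_a = 30/3 = 10; v_peak = 30
d_cruise = 540 − 300 = 240; t_c = 240/30 = 8
T = 2·10 + 8 = 28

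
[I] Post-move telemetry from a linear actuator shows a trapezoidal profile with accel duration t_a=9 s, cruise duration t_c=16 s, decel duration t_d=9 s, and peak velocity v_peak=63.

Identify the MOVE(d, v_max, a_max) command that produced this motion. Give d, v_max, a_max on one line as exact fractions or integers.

a_max = 63/9 = 7
d_a = ½·63·9 = 567/2; d_c = 63·16 = 1008
d = 2·567/2 + 1008 = 1575
t_c = 16 > 0 ⇒ limit active, v_max = 63

d=1575 v_max=63 a_max=7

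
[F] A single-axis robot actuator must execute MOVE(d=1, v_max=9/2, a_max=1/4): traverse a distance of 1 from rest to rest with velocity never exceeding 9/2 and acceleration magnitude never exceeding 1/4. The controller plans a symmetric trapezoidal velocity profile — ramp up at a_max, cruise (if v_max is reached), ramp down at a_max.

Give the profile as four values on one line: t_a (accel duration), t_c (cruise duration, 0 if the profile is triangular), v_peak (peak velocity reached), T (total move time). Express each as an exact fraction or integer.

v_max²/a_max = (9/2)²/(1/4) = 81
1 < 81 → triangular
v_peak = √(1·1/4) = √(1/4) = 1/2
t_a = (1/2)/(1/4) = 2; t_c = 0
T = 2·2 = 4

t_a=2 t_c=0 v_peak=1/2 T=4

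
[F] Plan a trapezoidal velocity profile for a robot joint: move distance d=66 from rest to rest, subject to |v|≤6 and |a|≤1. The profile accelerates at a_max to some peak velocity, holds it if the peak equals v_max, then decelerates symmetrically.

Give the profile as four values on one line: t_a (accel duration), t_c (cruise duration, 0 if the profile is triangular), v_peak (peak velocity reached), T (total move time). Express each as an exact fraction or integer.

t_a=6 t_c=5 v_peak=6 T=17

v_max²/a_max = 6²/1 = 36
66 ≥ 36 ⇒ cruise phase
t_a = 6/1 = 6; v_peak = 6
d_cruise = 66 − 36 = 30; t_c = 30/6 = 5
T = 2·6 + 5 = 17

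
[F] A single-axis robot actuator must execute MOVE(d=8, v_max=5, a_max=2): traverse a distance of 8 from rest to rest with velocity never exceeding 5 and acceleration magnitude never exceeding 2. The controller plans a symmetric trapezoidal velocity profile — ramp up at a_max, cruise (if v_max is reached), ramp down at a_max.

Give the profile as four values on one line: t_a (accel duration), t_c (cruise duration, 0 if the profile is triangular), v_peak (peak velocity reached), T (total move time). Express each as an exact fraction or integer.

t_a=2 t_c=0 v_peak=4 T=4

vₘ²/aₘ = 5²/2 = 25/2
8 < 25/2 → triangular
v_peak = √(8·2) = √16 = 4
t_a = 4/2 = 2; t_c = 0
T = 2·2 = 4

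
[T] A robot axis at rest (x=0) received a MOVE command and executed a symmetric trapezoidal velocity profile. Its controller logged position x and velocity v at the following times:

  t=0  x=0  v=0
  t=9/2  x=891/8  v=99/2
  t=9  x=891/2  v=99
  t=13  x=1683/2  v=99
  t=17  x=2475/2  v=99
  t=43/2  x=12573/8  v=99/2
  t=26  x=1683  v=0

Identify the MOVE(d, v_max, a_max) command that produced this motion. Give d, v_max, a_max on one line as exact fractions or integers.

final state: t=26, x=1683, v=0 → d = 1683
a_max = (99/2−0)/(9/2−0) = 11
max v = 99 over t∈[9,17] → v_max = 99
check: 99·(9+8) = 1683 ✓

d=1683 v_max=99 a_max=11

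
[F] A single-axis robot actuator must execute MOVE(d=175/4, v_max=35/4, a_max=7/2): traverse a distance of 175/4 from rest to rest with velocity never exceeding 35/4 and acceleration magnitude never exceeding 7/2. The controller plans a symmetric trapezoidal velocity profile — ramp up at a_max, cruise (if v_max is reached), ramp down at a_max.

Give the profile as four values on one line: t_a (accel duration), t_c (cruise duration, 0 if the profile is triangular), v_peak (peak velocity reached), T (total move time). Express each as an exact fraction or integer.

t_a=5/2 t_c=5/2 v_peak=35/4 T=15/2

vₘ²/aₘ = (35/4)²/(7/2) = 175/8
175/4 ≥ 175/8 ⇒ cruise phase
t_a = (35/4)/(7/2) = 5/2; v_peak = 35/4
d_cruise = 175/4 − 175/8 = 175/8; t_c = (175/8)/(35/4) = 5/2
T = 2·5/2 + 5/2 = 15/2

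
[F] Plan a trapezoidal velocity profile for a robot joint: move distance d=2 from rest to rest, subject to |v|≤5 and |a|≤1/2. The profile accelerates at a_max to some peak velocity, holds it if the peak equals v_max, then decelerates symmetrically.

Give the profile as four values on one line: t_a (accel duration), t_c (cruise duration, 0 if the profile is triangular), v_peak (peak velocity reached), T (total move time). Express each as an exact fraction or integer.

v_max²/a_max = 5²/(1/2) = 50
2 < 50 so t_c = 0
v_peak = √(2·1/2) = √1 = 1
t_a = 1/(1/2) = 2; t_c = 0
T = 2·2 = 4

t_a=2 t_c=0 v_peak=1 T=4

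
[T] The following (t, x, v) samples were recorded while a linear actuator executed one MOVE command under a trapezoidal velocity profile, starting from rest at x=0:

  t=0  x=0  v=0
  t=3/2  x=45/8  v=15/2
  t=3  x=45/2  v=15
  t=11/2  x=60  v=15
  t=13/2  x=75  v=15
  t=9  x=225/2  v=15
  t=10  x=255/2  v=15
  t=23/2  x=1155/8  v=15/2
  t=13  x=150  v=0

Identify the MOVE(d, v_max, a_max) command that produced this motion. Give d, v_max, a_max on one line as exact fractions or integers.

final state: t=13, x=150, v=0 → d = 150
a_max = (15/2−0)/(3/2−0) = 5
max v = 15 over t∈[3,10] → v_max = 15
check: 15·(3+7) = 150 ✓

d=150 v_max=15 a_max=5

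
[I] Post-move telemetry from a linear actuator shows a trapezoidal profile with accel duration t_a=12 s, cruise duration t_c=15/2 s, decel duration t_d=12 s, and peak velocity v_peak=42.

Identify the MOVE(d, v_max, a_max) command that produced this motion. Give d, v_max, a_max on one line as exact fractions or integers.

a_max = 42/12 = 7/2
d_a = ½·42·12 = 252; d_c = 42·15/2 = 315
d = 2·252 + 315 = 819
t_c = 15/2 > 0 so v_max = 42

d=819 v_max=42 a_max=7/2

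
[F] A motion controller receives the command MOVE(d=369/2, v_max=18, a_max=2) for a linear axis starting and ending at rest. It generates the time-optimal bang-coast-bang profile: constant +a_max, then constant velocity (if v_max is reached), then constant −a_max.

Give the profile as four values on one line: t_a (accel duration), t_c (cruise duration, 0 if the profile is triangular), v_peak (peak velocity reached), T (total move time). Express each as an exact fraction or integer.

t_a=9 t_c=5/4 v_peak=18 T=77/4

(v_max)²/a_max = 18²/2 = 162
369/2 ≥ 162 so v_max reached
t_a = 18/2 = 9; v_peak = 18
d_cruise = 369/2 − 162 = 45/2; t_c = (45/2)/18 = 5/4
T = 2·9 + 5/4 = 77/4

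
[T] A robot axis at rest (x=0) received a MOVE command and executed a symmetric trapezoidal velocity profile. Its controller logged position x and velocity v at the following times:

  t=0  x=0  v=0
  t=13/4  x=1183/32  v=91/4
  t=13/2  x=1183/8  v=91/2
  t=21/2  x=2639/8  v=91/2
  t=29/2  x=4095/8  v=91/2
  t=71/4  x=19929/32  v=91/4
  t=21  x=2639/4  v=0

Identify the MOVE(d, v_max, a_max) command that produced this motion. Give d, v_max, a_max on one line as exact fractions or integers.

final state: t=21, x=2639/4, v=0 → d = 2639/4
a_max = (91/4−0)/(13/4−0) = 7
max v = 91/2 over t∈[13/2,29/2] → v_max = 91/2
check: 91/2·(13/2+8) = 2639/4 ✓

d=2639/4 v_max=91/2 a_max=7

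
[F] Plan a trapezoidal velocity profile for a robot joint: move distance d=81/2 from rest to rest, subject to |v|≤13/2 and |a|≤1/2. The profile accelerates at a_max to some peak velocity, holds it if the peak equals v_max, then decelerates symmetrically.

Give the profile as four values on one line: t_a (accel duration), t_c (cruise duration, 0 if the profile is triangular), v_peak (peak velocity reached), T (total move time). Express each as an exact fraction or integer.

t_a=9 t_c=0 v_peak=9/2 T=18

vₘ²/aₘ = (13/2)²/(1/2) = 169/2
81/2 < 169/2 so t_c = 0
v_peak = √(81/2·1/2) = √(81/4) = 9/2
t_a = (9/2)/(1/2) = 9; t_c = 0
T = 2·9 = 18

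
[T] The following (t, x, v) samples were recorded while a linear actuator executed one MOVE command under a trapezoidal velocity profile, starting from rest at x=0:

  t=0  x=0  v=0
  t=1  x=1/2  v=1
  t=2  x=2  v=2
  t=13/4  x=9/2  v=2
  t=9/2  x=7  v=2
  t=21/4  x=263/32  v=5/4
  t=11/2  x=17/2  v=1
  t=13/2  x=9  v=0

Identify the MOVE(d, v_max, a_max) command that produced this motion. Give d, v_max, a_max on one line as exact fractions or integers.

d=9 v_max=2 a_max=1

final state: t=13/2, x=9, v=0 → d = 9
a_max = (1−0)/(1−0) = 1
max v = 2 over t∈[2,9/2] → v_max = 2
check: 2·(2+5/2) = 9 ✓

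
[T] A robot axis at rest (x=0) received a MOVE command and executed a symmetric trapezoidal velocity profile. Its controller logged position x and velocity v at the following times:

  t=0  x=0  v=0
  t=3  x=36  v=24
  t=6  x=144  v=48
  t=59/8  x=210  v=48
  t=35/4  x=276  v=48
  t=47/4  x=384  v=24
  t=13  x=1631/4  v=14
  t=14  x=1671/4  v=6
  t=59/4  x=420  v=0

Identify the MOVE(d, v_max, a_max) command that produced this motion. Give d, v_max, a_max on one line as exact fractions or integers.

d=420 v_max=48 a_max=8

final state: t=59/4, x=420, v=0 → d = 420
a_max = (24−0)/(3−0) = 8
max v = 48 over t∈[6,35/4] → v_max = 48
check: 48·(6+11/4) = 420 ✓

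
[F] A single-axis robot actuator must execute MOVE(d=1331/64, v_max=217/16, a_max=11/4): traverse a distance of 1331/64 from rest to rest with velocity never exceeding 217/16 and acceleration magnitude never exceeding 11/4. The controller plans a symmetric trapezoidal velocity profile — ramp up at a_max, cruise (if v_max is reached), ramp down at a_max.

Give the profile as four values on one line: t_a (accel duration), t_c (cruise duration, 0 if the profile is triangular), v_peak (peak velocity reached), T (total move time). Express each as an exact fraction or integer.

vₘ²/aₘ = (217/16)²/(11/4) = 47089/704
1331/64 < 47089/704 so t_c = 0
v_peak = √(1331/64·11/4) = √(14641/256) = 121/16
t_a = (121/16)/(11/4) = 11/4; t_c = 0
T = 2·11/4 = 11/2

t_a=11/4 t_c=0 v_peak=121/16 T=11/2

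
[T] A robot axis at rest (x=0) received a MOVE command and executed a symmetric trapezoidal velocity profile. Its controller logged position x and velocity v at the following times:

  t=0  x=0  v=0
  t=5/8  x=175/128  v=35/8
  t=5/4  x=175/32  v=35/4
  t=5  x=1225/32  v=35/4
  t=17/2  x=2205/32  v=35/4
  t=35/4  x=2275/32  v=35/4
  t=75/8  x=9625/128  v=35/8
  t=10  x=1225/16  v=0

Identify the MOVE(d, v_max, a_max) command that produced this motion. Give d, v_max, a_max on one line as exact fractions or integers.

final state: t=10, x=1225/16, v=0 → d = 1225/16
a_max = (35/8−0)/(5/8−0) = 7
max v = 35/4 over t∈[5/4,35/4] → v_max = 35/4
check: 35/4·(5/4+15/2) = 1225/16 ✓

d=1225/16 v_max=35/4 a_max=7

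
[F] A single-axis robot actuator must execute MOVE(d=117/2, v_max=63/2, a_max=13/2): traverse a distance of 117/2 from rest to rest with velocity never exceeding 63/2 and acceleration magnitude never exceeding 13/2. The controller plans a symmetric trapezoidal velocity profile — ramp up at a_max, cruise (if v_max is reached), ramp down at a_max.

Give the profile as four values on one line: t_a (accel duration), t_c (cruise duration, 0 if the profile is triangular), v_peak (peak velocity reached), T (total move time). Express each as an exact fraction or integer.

t_a=3 t_c=0 v_peak=39/2 T=6

v_max²/a_max = (63/2)²/(13/2) = 3969/26
117/2 < 3969/26 so t_c = 0
v_peak = √(117/2·13/2) = √(1521/4) = 39/2
t_a = (39/2)/(13/2) = 3; t_c = 0
T = 2·3 = 6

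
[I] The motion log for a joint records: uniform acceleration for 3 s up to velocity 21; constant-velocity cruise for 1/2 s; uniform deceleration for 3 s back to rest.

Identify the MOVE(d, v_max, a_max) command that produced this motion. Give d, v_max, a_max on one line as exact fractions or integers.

d=147/2 v_max=21 a_max=7

a_max = 21/3 = 7
d_a = ½·21·3 = 63/2; d_c = 21·1/2 = 21/2
d = 2·63/2 + 21/2 = 147/2
t_c = 1/2 > 0 so v_max = 21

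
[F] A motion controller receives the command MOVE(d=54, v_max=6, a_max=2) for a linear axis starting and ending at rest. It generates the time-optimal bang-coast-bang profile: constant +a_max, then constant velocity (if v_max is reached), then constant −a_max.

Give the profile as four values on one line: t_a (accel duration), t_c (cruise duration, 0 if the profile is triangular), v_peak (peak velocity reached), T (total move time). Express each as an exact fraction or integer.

(v_max)²/a_max = 6²/2 = 18
54 ≥ 18 so v_max reached
t_a = 6/2 = 3; v_peak = 6
d_cruise = 54 − 18 = 36; t_c = 36/6 = 6
T = 2·3 + 6 = 12

t_a=3 t_c=6 v_peak=6 T=12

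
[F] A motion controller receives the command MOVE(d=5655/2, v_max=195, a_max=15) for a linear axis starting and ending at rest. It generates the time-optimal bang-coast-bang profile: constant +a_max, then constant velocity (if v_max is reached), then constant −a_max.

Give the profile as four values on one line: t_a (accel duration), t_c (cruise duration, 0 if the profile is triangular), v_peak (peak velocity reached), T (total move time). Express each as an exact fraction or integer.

t_a=13 t_c=3/2 v_peak=195 T=55/2

vₘ²/aₘ = 195²/15 = 2535
5655/2 ≥ 2535 → trapezoidal
t_a = 195/15 = 13; v_peak = 195
d_cruise = 5655/2 − 2535 = 585/2; t_c = (585/2)/195 = 3/2
T = 2·13 + 3/2 = 55/2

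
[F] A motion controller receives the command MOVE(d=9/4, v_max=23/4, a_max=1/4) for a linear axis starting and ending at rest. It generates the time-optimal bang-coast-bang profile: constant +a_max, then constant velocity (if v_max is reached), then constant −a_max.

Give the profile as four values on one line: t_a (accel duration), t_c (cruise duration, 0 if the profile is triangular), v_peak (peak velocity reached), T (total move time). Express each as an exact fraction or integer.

t_a=3 t_c=0 v_peak=3/4 T=6

v_max²/a_max = (23/4)²/(1/4) = 529/4
9/4 < 529/4 → triangular
v_peak = √(9/4·1/4) = √(9/16) = 3/4
t_a = (3/4)/(1/4) = 3; t_c = 0
T = 2·3 = 6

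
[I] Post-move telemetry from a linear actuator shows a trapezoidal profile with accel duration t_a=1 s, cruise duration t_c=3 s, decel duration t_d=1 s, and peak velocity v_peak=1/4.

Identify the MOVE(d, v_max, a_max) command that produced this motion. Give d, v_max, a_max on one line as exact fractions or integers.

a_max = (1/4)/1 = 1/4
d_a = ½·1/4·1 = 1/8; d_c = 1/4·3 = 3/4
d = 2·1/8 + 3/4 = 1
t_c = 3 > 0 so v_max = 1/4

d=1 v_max=1/4 a_max=1/4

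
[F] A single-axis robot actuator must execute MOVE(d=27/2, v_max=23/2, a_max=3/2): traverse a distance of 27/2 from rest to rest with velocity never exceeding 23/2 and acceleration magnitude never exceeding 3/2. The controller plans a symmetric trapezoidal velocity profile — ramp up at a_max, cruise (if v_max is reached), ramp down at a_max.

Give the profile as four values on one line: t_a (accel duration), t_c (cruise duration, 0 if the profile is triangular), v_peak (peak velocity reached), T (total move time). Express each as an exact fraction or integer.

t_a=3 t_c=0 v_peak=9/2 T=6

vₘ²/aₘ = (23/2)²/(3/2) = 529/6
27/2 < 529/6 ⇒ no cruise
v_peak = √(27/2·3/2) = √(81/4) = 9/2
t_a = (9/2)/(3/2) = 3; t_c = 0
T = 2·3 = 6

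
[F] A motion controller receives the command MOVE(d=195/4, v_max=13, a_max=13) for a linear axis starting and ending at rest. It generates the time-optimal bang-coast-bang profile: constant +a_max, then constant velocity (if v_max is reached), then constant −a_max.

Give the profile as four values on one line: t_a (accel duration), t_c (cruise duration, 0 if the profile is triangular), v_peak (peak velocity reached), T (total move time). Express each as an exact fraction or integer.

t_a=1 t_c=11/4 v_peak=13 T=19/4

v_max²/a_max = 13²/13 = 13
195/4 ≥ 13 → trapezoidal
t_a = 13/13 = 1; v_peak = 13
d_cruise = 195/4 − 13 = 143/4; t_c = (143/4)/13 = 11/4
T = 2·1 + 11/4 = 19/4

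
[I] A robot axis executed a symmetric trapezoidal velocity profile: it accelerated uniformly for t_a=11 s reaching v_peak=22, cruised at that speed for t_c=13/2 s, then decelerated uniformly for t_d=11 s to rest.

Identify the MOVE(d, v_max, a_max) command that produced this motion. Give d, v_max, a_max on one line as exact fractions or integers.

d=385 v_max=22 a_max=2

a_max = 22/11 = 2
d_a = ½·22·11 = 121; d_c = 22·13/2 = 143
d = 2·121 + 143 = 385
t_c = 13/2 > 0 so v_max = 22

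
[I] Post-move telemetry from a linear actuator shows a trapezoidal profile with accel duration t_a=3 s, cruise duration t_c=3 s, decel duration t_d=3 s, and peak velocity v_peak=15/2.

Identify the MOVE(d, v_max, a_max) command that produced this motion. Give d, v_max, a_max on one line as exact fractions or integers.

a_max = (15/2)/3 = 5/2
d_a = ½·15/2·3 = 45/4; d_c = 15/2·3 = 45/2
d = 2·45/4 + 45/2 = 45
t_c = 3 > 0 so v_max = 15/2

d=45 v_max=15/2 a_max=5/2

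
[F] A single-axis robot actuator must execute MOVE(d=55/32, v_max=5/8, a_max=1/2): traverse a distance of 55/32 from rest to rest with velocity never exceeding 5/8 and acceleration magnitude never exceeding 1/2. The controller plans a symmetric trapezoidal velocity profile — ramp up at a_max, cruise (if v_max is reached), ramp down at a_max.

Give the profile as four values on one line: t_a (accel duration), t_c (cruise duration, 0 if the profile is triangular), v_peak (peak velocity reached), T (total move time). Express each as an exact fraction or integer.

t_a=5/4 t_c=3/2 v_peak=5/8 T=4

vₘ²/aₘ = (5/8)²/(1/2) = 25/32
55/32 ≥ 25/32 → trapezoidal
t_a = (5/8)/(1/2) = 5/4; v_peak = 5/8
d_cruise = 55/32 − 25/32 = 15/16; t_c = (15/16)/(5/8) = 3/2
T = 2·5/4 + 3/2 = 4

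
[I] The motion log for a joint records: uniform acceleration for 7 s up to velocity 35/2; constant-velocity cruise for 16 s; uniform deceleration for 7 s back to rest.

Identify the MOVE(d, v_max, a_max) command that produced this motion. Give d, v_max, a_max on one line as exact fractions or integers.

d=805/2 v_max=35/2 a_max=5/2

a_max = (35/2)/7 = 5/2
d_a = ½·35/2·7 = 245/4; d_c = 35/2·16 = 280
d = 2·245/4 + 280 = 805/2
t_c = 16 > 0 → v_max = v_peak = 35/2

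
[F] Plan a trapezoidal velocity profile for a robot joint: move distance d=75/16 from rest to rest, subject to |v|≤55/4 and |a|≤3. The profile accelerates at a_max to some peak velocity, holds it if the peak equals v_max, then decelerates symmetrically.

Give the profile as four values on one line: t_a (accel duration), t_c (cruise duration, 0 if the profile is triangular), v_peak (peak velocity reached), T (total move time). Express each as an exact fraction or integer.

t_a=5/4 t_c=0 v_peak=15/4 T=5/2

v_max²/a_max = (55/4)²/3 = 3025/48
75/16 < 3025/48 → triangular
v_peak = √(75/16·3) = √(225/16) = 15/4
t_a = (15/4)/3 = 5/4; t_c = 0
T = 2·5/4 = 5/2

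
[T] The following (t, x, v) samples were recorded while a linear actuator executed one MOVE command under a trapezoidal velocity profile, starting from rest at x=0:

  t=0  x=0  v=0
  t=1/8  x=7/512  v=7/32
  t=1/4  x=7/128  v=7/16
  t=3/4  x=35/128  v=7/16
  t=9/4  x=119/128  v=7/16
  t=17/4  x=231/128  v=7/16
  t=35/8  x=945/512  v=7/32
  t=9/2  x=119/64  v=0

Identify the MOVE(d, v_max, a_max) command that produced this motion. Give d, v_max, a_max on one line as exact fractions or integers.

d=119/64 v_max=7/16 a_max=7/4

final state: t=9/2, x=119/64, v=0 → d = 119/64
a_max = (7/32−0)/(1/8−0) = 7/4
max v = 7/16 over t∈[1/4,17/4] → v_max = 7/16
check: 7/16·(1/4+4) = 119/64 ✓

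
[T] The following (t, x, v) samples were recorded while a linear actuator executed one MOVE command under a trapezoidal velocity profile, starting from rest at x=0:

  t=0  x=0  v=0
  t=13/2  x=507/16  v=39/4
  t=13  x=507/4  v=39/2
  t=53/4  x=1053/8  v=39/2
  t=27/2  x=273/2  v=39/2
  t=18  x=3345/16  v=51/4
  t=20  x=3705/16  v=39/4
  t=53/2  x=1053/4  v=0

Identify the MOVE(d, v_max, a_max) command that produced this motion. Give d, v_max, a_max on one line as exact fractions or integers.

final state: t=53/2, x=1053/4, v=0 → d = 1053/4
a_max = (39/4−0)/(13/2−0) = 3/2
max v = 39/2 over t∈[13,27/2] → v_max = 39/2
check: 39/2·(13+1/2) = 1053/4 ✓

d=1053/4 v_max=39/2 a_max=3/2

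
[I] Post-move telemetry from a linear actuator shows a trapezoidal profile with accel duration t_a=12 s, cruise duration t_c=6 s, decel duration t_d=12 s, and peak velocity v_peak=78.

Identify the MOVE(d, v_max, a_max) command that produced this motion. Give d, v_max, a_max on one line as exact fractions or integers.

d=1404 v_max=78 a_max=13/2

a_max = 78/12 = 13/2
d_a = ½·78·12 = 468; d_c = 78·6 = 468
d = 2·468 + 468 = 1404
t_c = 6 > 0 so v_max = 78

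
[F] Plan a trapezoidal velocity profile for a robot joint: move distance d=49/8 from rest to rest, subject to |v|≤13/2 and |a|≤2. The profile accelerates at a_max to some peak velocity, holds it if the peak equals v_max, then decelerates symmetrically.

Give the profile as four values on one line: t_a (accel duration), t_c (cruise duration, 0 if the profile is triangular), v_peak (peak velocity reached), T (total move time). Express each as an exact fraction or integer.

t_a=7/4 t_c=0 v_peak=7/2 T=7/2

vₘ²/aₘ = (13/2)²/2 = 169/8
49/8 < 169/8 ⇒ no cruise
v_peak = √(49/8·2) = √(49/4) = 7/2
t_a = (7/2)/2 = 7/4; t_c = 0
T = 2·7/4 = 7/2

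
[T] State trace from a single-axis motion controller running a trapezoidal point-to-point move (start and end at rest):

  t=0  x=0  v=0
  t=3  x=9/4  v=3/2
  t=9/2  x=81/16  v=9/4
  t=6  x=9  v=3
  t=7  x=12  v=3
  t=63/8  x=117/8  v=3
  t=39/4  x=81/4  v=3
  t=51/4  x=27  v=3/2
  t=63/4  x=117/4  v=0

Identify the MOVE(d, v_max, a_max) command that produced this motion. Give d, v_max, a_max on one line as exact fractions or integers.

final state: t=63/4, x=117/4, v=0 → d = 117/4
a_max = (3/2−0)/(3−0) = 1/2
max v = 3 over t∈[6,39/4] → v_max = 3
check: 3·(6+15/4) = 117/4 ✓

d=117/4 v_max=3 a_max=1/2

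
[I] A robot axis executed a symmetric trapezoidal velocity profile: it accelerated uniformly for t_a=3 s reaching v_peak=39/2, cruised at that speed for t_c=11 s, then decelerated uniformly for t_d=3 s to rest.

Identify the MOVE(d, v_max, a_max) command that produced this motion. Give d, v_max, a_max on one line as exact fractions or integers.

a_max = (39/2)/3 = 13/2
d_a = ½·39/2·3 = 117/4; d_c = 39/2·11 = 429/2
d = 2·117/4 + 429/2 = 273
t_c = 11 > 0 ⇒ limit active, v_max = 39/2

d=273 v_max=39/2 a_max=13/2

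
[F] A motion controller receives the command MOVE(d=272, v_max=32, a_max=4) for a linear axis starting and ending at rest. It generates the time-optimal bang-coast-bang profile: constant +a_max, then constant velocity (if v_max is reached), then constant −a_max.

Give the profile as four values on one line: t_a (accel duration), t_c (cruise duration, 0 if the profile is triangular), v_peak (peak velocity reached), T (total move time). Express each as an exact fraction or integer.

t_a=8 t_c=1/2 v_peak=32 T=33/2

v_max²/a_max = 32²/4 = 256
272 ≥ 256 ⇒ cruise phase
t_a = 32/4 = 8; v_peak = 32
d_cruise = 272 − 256 = 16; t_c = 16/32 = 1/2
T = 2·8 + 1/2 = 33/2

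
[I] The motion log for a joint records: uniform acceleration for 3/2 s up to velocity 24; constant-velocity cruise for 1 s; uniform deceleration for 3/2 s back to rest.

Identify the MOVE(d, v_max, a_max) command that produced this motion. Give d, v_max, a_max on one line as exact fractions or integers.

d=60 v_max=24 a_max=16

a_max = 24/(3/2) = 16
d_a = ½·24·3/2 = 18; d_c = 24·1 = 24
d = 2·18 + 24 = 60
t_c = 1 > 0 → v_max = v_peak = 24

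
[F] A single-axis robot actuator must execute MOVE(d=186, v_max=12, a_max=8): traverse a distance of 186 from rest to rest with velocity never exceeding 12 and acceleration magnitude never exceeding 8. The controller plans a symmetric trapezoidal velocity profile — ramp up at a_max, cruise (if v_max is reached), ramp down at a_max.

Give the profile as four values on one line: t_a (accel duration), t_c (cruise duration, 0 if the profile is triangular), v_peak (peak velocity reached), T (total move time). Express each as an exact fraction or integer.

vₘ²/aₘ = 12²/8 = 18
186 ≥ 18 so v_max reached
t_a = 12/8 = 3/2; v_peak = 12
d_cruise = 186 − 18 = 168; t_c = 168/12 = 14
T = 2·3/2 + 14 = 17

t_a=3/2 t_c=14 v_peak=12 T=17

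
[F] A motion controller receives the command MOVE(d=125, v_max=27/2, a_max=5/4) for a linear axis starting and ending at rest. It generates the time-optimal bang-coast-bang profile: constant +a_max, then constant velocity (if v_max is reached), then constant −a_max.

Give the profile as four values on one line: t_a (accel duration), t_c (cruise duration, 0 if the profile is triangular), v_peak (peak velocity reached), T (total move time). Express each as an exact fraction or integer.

t_a=10 t_c=0 v_peak=25/2 T=20

vₘ²/aₘ = (27/2)²/(5/4) = 729/5
125 < 729/5 ⇒ no cruise
v_peak = √(125·5/4) = √(625/4) = 25/2
t_a = (25/2)/(5/4) = 10; t_c = 0
T = 2·10 = 20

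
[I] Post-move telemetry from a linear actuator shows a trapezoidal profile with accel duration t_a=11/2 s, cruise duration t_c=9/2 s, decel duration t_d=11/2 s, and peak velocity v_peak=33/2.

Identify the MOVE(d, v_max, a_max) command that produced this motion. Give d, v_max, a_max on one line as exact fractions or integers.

a_max = (33/2)/(11/2) = 3
d_a = ½·33/2·11/2 = 363/8; d_c = 33/2·9/2 = 297/4
d = 2·363/8 + 297/4 = 165
t_c = 9/2 > 0 → v_max = v_peak = 33/2

d=165 v_max=33/2 a_max=3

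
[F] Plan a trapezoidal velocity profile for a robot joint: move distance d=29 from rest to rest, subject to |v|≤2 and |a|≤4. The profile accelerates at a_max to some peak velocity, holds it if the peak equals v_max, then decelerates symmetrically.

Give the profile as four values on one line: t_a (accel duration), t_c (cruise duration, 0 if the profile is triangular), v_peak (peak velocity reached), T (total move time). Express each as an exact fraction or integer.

(v_max)²/a_max = 2²/4 = 1
29 ≥ 1 ⇒ cruise phase
t_a = 2/4 = 1/2; v_peak = 2
d_cruise = 29 − 1 = 28; t_c = 28/2 = 14
T = 2·1/2 + 14 = 15

t_a=1/2 t_c=14 v_peak=2 T=15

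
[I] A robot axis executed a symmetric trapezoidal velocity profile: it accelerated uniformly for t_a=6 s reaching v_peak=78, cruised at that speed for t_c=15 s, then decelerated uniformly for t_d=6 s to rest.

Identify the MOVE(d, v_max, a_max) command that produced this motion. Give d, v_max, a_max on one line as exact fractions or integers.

a_max = 78/6 = 13
d_a = ½·78·6 = 234; d_c = 78·15 = 1170
d = 2·234 + 1170 = 1638
t_c = 15 > 0 ⇒ limit active, v_max = 78

d=1638 v_max=78 a_max=13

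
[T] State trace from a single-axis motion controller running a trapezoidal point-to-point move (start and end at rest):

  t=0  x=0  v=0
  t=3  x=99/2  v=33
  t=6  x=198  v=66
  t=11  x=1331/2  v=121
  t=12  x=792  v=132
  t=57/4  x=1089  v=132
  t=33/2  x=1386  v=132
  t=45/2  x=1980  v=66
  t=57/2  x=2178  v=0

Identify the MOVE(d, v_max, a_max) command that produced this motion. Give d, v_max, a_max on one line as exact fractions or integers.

d=2178 v_max=132 a_max=11

final state: t=57/2, x=2178, v=0 → d = 2178
a_max = (33−0)/(3−0) = 11
max v = 132 over t∈[12,33/2] → v_max = 132
check: 132·(12+9/2) = 2178 ✓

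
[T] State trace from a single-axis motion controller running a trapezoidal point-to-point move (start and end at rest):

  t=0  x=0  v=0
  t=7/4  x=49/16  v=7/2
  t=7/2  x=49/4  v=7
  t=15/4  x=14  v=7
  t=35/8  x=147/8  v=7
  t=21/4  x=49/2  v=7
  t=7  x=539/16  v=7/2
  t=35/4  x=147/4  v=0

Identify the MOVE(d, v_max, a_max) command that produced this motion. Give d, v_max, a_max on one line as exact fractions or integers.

d=147/4 v_max=7 a_max=2

final state: t=35/4, x=147/4, v=0 → d = 147/4
a_max = (7/2−0)/(7/4−0) = 2
max v = 7 over t∈[7/2,21/4] → v_max = 7
check: 7·(7/2+7/4) = 147/4 ✓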